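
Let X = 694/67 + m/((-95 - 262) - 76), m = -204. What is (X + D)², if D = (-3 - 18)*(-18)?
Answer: 127245799787584/841638121 ≈ 1.5119e+5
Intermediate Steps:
X = 314170/29011 (X = 694/67 - 204/((-95 - 262) - 76) = 694*(1/67) - 204/(-357 - 76) = 694/67 - 204/(-433) = 694/67 - 204*(-1/433) = 694/67 + 204/433 = 314170/29011 ≈ 10.829)
D = 378 (D = -21*(-18) = 378)
(X + D)² = (314170/29011 + 378)² = (11280328/29011)² = 127245799787584/841638121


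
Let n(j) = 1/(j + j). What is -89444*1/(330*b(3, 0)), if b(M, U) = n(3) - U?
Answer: -89444/55 ≈ -1626.3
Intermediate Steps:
n(j) = 1/(2*j)
b(M, U) = ⅙ - U (b(M, U) = (½)/3 - U = (½)*(⅓) - U = ⅙ - U)
-89444*1/(330*b(3, 0)) = -89444*1/(330*(⅙ - 1*0)) = -89444*1/(330*(⅙ + 0)) = -89444/(330*(⅙)) = -89444/55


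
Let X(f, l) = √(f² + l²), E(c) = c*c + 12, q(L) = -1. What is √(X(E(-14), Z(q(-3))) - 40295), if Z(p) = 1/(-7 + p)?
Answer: √(-644720 + 2*√2768897)/4 ≈ 200.22*I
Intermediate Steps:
E(c) = 12 + c² (E(c) = c² + 12 = 12 + c²)
√(X(E(-14), Z(q(-3))) - 40295) = √(√((12 + (-14)²)² + (1/(-7 - 1))²) - 40295) = √(√((12 + 196)² + (1/(-8))²) - 40295) = √(√(208² + (-⅛)²) - 40295) = √(√(43264 + 1/64) - 40295) = √(√(2768897/64) - 40295) = √(√2768897/8 - 40295) = √(-40295 + √2768897/8)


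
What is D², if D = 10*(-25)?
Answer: 62500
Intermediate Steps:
D = -250
D² = (-250)² = 62500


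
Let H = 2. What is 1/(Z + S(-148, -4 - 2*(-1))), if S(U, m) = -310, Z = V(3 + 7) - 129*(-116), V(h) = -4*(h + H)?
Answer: 1/14606 ≈ 6.8465e-5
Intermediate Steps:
V(h) = -8 - 4*h (V(h) = -4*(h + 2) = -4*(2 + h) = -8 - 4*h)
Z = 14916 (Z = (-8 - 4*(3 + 7)) - 129*(-116) = (-8 - 4*10) + 14964 = (-8 - 40) + 14964 = -48 + 14964 = 14916)
1/(Z + S(-148, -4 - 2*(-1))) = 1/(14916 - 310) = 1/14606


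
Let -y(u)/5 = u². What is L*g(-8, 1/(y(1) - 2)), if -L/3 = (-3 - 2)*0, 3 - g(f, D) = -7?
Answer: 0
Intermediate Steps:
y(u) = -5*u²
g(f, D) = 10 (g(f, D) = 3 - 1*(-7) = 3 + 7 = 10)
L = 0 (L = -3*(-3 - 2)*0 = -(-15)*0 = -3*0 = 0)
L*g(-8, 1/(y(1) - 2)) = 0*10 = 0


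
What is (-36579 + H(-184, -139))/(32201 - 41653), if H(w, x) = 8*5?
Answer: 36539/9452 ≈ 3.8657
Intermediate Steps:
H(w, x) = 40
(-36579 + H(-184, -139))/(32201 - 41653) = (-36579 + 40)/(32201 - 41653) = -36539/(-9452) = -36539*(-1/9452) = 36539/9452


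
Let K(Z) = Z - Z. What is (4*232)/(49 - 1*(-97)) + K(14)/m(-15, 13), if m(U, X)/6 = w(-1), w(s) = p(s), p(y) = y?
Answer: 464/73 ≈ 6.3562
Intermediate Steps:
w(s) = s
m(U, X) = -6 (m(U, X) = 6*(-1) = -6)
K(Z) = 0
(4*232)/(49 - 1*(-97)) + K(14)/m(-15, 13) = (4*232)/(49 - 1*(-97)) + 0/(-6) = 928/(49 + 97) + 0*(-⅙) = 928/146 + 0 = 928*(1/146) + 0 = 464/73 + 0 = 464/73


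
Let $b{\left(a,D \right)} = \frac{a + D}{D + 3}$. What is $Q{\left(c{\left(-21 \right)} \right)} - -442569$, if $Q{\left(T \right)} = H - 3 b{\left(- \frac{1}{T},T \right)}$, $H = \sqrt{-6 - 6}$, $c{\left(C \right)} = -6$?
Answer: $\frac{2655379}{6} + 2 i \sqrt{3} \approx 4.4256 \cdot 10^{5} + 3.4641 i$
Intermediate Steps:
$b{\left(a,D \right)} = \frac{D + a}{3 + D}$
$H = 2 i \sqrt{3}$ ($H = \sqrt{-12} = 2 i \sqrt{3} \approx 3.4641 i$)
$Q{\left(T \right)} = - \frac{3 \left(T - \frac{1}{T}\right)}{3 + T} + 2 i \sqrt{3}$ ($Q{\left(T \right)} = 2 i \sqrt{3} - 3 \frac{T - \frac{1}{T}}{3 + T} = 2 i \sqrt{3} - \frac{3 \left(T - \frac{1}{T}\right)}{3 + T} = - \frac{3 \left(T - \frac{1}{T}\right)}{3 + T} + 2 i \sqrt{3}$)
$Q{\left(c{\left(-21 \right)} \right)} - -442569 = \frac{3 - 3 \left(-6\right)^{2} + 2 i \left(-6\right) \sqrt{3} \left(3 - 6\right)}{\left(-6\right) \left(3 - 6\right)} - -442569 = - \frac{3 - 108 + 2 i \left(-6\right) \sqrt{3} \left(-3\right)}{6 \left(-3\right)} + 442569 = \left(- \frac{1}{6}\right) \left(- \frac{1}{3}\right) \left(3 - 108 + 36 i \sqrt{3}\right) + 442569 = \left(- \frac{1}{6}\right) \left(- \frac{1}{3}\right) \left(-105 + 36 i \sqrt{3}\right) + 442569 = \left(- \frac{35}{6} + 2 i \sqrt{3}\right) + 442569 = \frac{2655379}{6} + 2 i \sqrt{3}$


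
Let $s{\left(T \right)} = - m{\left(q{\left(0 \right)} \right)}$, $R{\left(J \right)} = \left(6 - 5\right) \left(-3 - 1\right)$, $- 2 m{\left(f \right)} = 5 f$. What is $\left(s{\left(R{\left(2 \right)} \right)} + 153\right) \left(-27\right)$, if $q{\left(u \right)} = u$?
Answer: $-4131$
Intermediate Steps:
$m{\left(f \right)} = - \frac{5 f}{2}$
$R{\left(J \right)} = -4$ ($R{\left(J \right)} = 1 \left(-4\right) = -4$)
$s{\left(T \right)} = 0$ ($s{\left(T \right)} = - \frac{\left(-5\right) 0}{2} = \left(-1\right) 0 = 0$)
$\left(s{\left(R{\left(2 \right)} \right)} + 153\right) \left(-27\right) = \left(0 + 153\right) \left(-27\right) = 153 \left(-27\right) = -4131$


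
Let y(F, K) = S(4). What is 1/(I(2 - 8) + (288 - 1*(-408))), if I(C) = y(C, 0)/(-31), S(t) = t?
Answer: 31/21572 ≈ 0.0014370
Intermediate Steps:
y(F, K) = 4
I(C) = -4/31 (I(C) = 4/(-31) = 4*(-1/31) = -4/31)
1/(I(2 - 8) + (288 - 1*(-408))) = 1/(-4/31 + (288 - 1*(-408))) = 1/(-4/31 + (288 + 408)) = 1/(-4/31 + 696) = 1/(21572/31) = 31/21572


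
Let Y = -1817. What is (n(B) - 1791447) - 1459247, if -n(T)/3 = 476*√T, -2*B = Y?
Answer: -3250694 - 714*√3634 ≈ -3.2937e+6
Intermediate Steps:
B = 1817/2 (B = -½*(-1817) = 1817/2 ≈ 908.50)
n(T) = -1428*√T
(n(B) - 1791447) - 1459247 = (-714*√3634 - 1791447) - 1459247 = (-1791447 - 714*√3634) - 1459247 = -3250694 - 714*√3634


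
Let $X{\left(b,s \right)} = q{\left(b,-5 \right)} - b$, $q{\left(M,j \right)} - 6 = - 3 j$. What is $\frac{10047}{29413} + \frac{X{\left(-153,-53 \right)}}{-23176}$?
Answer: $\frac{113865705}{340837844} \approx 0.33408$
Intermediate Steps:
$q{\left(M,j \right)} = 6 - 3 j$
$X{\left(b,s \right)} = 21 - b$ ($X{\left(b,s \right)} = \left(6 - -15\right) - b = \left(6 + 15\right) - b = 21 - b$)
$\frac{10047}{29413} + \frac{X{\left(-153,-53 \right)}}{-23176} = \frac{10047}{29413} + \frac{21 - -153}{-23176} = 10047 \cdot \frac{1}{29413} + \left(21 + 153\right) \left(- \frac{1}{23176}\right) = \frac{10047}{29413} + 174 \left(- \frac{1}{23176}\right) = \frac{10047}{29413} - \frac{87}{11588} = \frac{113865705}{340837844}$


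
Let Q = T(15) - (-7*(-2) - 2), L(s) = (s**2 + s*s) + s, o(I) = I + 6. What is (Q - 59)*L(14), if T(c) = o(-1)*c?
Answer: 1624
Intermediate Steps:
o(I) = 6 + I
T(c) = 5*c (T(c) = (6 - 1)*c = 5*c)
L(s) = s + 2*s**2 (L(s) = (s**2 + s**2) + s = 2*s**2 + s = s + 2*s**2)
Q = 63 (Q = 5*15 - (-7*(-2) - 2) = 75 - (14 - 2) = 75 - 1*12 = 75 - 12 = 63)
(Q - 59)*L(14) = (63 - 59)*(14*(1 + 2*14)) = 4*(14*(1 + 28)) = 4*(14*29) = 4*406 = 1624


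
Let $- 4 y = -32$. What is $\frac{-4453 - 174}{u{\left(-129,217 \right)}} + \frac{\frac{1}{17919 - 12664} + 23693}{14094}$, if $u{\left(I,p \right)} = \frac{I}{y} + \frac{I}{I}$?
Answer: $\frac{1378308613078}{4480870185} \approx 307.6$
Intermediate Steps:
$y = 8$ ($y = \left(- \frac{1}{4}\right) \left(-32\right) = 8$)
$u{\left(I,p \right)} = 1 + \frac{I}{8}$ ($u{\left(I,p \right)} = \frac{I}{8} + \frac{I}{I} = I \frac{1}{8} + 1 = \frac{I}{8} + 1 = 1 + \frac{I}{8}$)
$\frac{-4453 - 174}{u{\left(-129,217 \right)}} + \frac{\frac{1}{17919 - 12664} + 23693}{14094} = \frac{-4453 - 174}{1 + \frac{1}{8} \left(-129\right)} + \frac{\frac{1}{17919 - 12664} + 23693}{14094} = \frac{-4453 - 174}{1 - \frac{129}{8}} + \left(\frac{1}{5255} + 23693\right) \frac{1}{14094} = - \frac{4627}{- \frac{121}{8}} + \left(\frac{1}{5255} + 23693\right) \frac{1}{14094} = \left(-4627\right) \left(- \frac{8}{121}\right) + \frac{124506716}{5255} \cdot \frac{1}{14094} = \frac{37016}{121} + \frac{62253358}{37031985} = \frac{1378308613078}{4480870185}$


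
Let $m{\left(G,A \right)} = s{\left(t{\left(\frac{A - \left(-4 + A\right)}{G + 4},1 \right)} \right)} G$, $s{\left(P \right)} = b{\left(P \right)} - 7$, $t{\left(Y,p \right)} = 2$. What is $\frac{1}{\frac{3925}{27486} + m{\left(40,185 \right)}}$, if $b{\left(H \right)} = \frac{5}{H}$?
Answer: $- \frac{27486}{4943555} \approx -0.00556$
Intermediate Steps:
$s{\left(P \right)} = -7 + \frac{5}{P}$ ($s{\left(P \right)} = \frac{5}{P} - 7 = -7 + \frac{5}{P}$)
$m{\left(G,A \right)} = - \frac{9 G}{2}$ ($m{\left(G,A \right)} = \left(-7 + \frac{5}{2}\right) G = - \frac{9 G}{2}$)
$\frac{1}{\frac{3925}{27486} + m{\left(40,185 \right)}} = \frac{1}{\frac{3925}{27486} - 180} = \frac{1}{- \frac{4943555}{27486}} = - \frac{27486}{4943555}$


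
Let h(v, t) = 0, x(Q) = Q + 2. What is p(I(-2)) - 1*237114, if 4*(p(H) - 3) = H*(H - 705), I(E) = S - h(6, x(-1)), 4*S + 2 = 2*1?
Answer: -237111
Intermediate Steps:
x(Q) = 2 + Q
S = 0 (S = -½ + (2*1)/4 = -½ + (¼)*2 = -½ + ½ = 0)
I(E) = 0 (I(E) = 0 - 1*0 = 0 + 0 = 0)
p(H) = 3 + H*(-705 + H)/4 (p(H) = 3 + (H*(H - 705))/4 = 3 + (H*(-705 + H))/4 = 3 + H*(-705 + H)/4)
p(I(-2)) - 1*237114 = (3 - 705/4*0 + (¼)*0²) - 1*237114 = (3 + 0 + (¼)*0) - 237114 = (3 + 0 + 0) - 237114 = 3 - 237114 = -237111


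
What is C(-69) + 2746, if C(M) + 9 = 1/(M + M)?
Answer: 377705/138 ≈ 2737.0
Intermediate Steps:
C(M) = -9 + 1/(2*M) (C(M) = -9 + 1/(M + M) = -9 + 1/(2*M))
C(-69) + 2746 = (-9 + (½)/(-69)) + 2746 = (-9 + (½)*(-1/69)) + 2746 = (-9 - 1/138) + 2746 = -1243/138 + 2746 = 377705/138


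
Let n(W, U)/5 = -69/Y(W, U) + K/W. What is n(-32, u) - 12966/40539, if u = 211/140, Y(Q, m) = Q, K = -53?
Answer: 4052313/216208 ≈ 18.743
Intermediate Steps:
u = 211/140 (u = 211*(1/140) = 211/140 ≈ 1.5071)
n(W, U) = -610/W (n(W, U) = 5*(-69/W - 53/W) = 5*(-122/W) = -610/W)
n(-32, u) - 12966/40539 = -610/(-32) - 12966/40539 = -610*(-1/32) - 12966/40539 = 305/16 - 1*4322/13513 = 305/16 - 4322/13513 = 4052313/216208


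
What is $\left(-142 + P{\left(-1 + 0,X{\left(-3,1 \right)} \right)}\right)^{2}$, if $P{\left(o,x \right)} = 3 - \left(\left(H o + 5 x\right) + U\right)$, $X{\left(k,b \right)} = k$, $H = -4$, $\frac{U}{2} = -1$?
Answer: $15876$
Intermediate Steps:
$U = -2$ ($U = 2 \left(-1\right) = -2$)
$P{\left(o,x \right)} = 5 - 5 x + 4 o$ ($P{\left(o,x \right)} = 3 - \left(\left(- 4 o + 5 x\right) - 2\right) = 3 - \left(-2 - 4 o + 5 x\right) = 3 + \left(2 - 5 x + 4 o\right) = 5 - 5 x + 4 o$)
$\left(-142 + P{\left(-1 + 0,X{\left(-3,1 \right)} \right)}\right)^{2} = \left(-142 + \left(5 - -15 + 4 \left(-1 + 0\right)\right)\right)^{2} = \left(-142 + \left(5 + 15 + 4 \left(-1\right)\right)\right)^{2} = \left(-142 + \left(5 + 15 - 4\right)\right)^{2} = \left(-142 + 16\right)^{2} = \left(-126\right)^{2} = 15876$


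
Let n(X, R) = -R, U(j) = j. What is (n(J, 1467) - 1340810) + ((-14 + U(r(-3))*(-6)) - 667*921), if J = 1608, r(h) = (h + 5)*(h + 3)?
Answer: -1956598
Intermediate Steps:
r(h) = (3 + h)*(5 + h) (r(h) = (5 + h)*(3 + h) = (3 + h)*(5 + h))
(n(J, 1467) - 1340810) + ((-14 + U(r(-3))*(-6)) - 667*921) = (-1*1467 - 1340810) + ((-14 + (15 + (-3)² + 8*(-3))*(-6)) - 667*921) = (-1467 - 1340810) + ((-14 + (15 + 9 - 24)*(-6)) - 614307) = -1342277 + ((-14 + 0*(-6)) - 614307) = -1342277 + ((-14 + 0) - 614307) = -1342277 + (-14 - 614307) = -1342277 - 614321 = -1956598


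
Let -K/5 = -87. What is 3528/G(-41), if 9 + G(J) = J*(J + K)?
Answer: -504/2309 ≈ -0.21828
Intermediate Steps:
K = 435 (K = -5*(-87) = 435)
G(J) = -9 + J*(435 + J) (G(J) = -9 + J*(J + 435) = -9 + J*(435 + J))
3528/G(-41) = 3528/(-9 + (-41)² + 435*(-41)) = 3528/(-9 + 1681 - 17835) = 3528/(-16163) = 3528*(-1/16163) = -504/2309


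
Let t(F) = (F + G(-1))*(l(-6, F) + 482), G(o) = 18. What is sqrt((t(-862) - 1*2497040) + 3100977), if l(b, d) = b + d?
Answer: sqrt(929721) ≈ 964.22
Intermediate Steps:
t(F) = (18 + F)*(476 + F) (t(F) = (F + 18)*((-6 + F) + 482) = (18 + F)*(476 + F))
sqrt((t(-862) - 1*2497040) + 3100977) = sqrt(((8568 + (-862)**2 + 494*(-862)) - 1*2497040) + 3100977) = sqrt(((8568 + 743044 - 425828) - 2497040) + 3100977) = sqrt((325784 - 2497040) + 3100977) = sqrt(-2171256 + 3100977) = sqrt(929721)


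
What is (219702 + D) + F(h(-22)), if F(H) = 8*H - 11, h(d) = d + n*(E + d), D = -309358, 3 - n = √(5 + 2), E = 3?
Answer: -90299 + 152*√7 ≈ -89897.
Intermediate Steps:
n = 3 - √7 (n = 3 - √(5 + 2) = 3 - √7 ≈ 0.35425)
h(d) = d + (3 + d)*(3 - √7) (h(d) = d + (3 - √7)*(3 + d) = d + (3 + d)*(3 - √7))
F(H) = -11 + 8*H
(219702 + D) + F(h(-22)) = (219702 - 309358) + (-11 + 8*(9 - 22 - 3*√7 - 22*(3 - √7))) = -89656 + (-11 + 8*(9 - 22 - 3*√7 + (-66 + 22*√7))) = -89656 + (-11 + 8*(-79 + 19*√7)) = -89656 + (-11 + (-632 + 152*√7)) = -89656 + (-643 + 152*√7) = -90299 + 152*√7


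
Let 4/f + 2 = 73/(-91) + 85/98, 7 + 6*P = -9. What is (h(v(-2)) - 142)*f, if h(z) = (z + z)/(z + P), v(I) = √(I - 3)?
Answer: 78417248/268685 + 244608*I*√5/268685 ≈ 291.86 + 2.0357*I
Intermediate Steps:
P = -8/3 (P = -7/6 + (⅙)*(-9) = -7/6 - 3/2 = -8/3 ≈ -2.6667)
v(I) = √(-3 + I)
h(z) = 2*z/(-8/3 + z) (h(z) = (z + z)/(z - 8/3) = (2*z)/(-8/3 + z) = 2*z/(-8/3 + z))
f = -5096/2465 (f = 4/(-2 + (73/(-91) + 85/98)) = 4/(-2 + (73*(-1/91) + 85*(1/98))) = 4/(-2 + (-73/91 + 85/98)) = 4/(-2 + 83/1274) = 4/(-2465/1274) = 4*(-1274/2465) = -5096/2465 ≈ -2.0673)
(h(v(-2)) - 142)*f = (6*√(-3 - 2)/(-8 + 3*√(-3 - 2)) - 142)*(-5096/2465) = (6*√(-5)/(-8 + 3*√(-5)) - 142)*(-5096/2465) = (6*(I*√5)/(-8 + 3*(I*√5)) - 142)*(-5096/2465) = (6*(I*√5)/(-8 + 3*I*√5) - 142)*(-5096/2465) = (6*I*√5/(-8 + 3*I*√5) - 142)*(-5096/2465) = (-142 + 6*I*√5/(-8 + 3*I*√5))*(-5096/2465) = 723632/2465 - 30576*I*√5/(2465*(-8 + 3*I*√5))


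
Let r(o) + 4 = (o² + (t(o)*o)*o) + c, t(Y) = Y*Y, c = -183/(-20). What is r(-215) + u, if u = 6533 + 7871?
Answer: 42736225183/20 ≈ 2.1368e+9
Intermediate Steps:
c = 183/20 (c = -183*(-1/20) = 183/20 ≈ 9.1500)
u = 14404
t(Y) = Y²
r(o) = 103/20 + o² + o⁴ (r(o) = -4 + ((o² + (o²*o)*o) + 183/20) = -4 + ((o² + o³*o) + 183/20) = -4 + ((o² + o⁴) + 183/20) = -4 + (183/20 + o² + o⁴) = 103/20 + o² + o⁴)
r(-215) + u = (103/20 + (-215)² + (-215)⁴) + 14404 = (103/20 + 46225 + 2136750625) + 14404 = 42735937103/20 + 14404 = 42736225183/20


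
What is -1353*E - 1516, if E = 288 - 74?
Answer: -291058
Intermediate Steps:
E = 214
-1353*E - 1516 = -1353*214 - 1516 = -289542 - 1516 = -291058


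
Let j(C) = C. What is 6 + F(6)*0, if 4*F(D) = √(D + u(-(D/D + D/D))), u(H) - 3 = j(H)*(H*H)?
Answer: 6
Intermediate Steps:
u(H) = 3 + H³ (u(H) = 3 + H*(H*H) = 3 + H*H² = 3 + H³)
F(D) = √(-5 + D)/4 (F(D) = √(D + (3 + (-(D/D + D/D))³))/4 = √(D + (3 + (-(1 + 1))³))/4 = √(D + (3 + (-1*2)³))/4 = √(D + (3 + (-2)³))/4 = √(D + (3 - 8))/4 = √(D - 5)/4 = √(-5 + D)/4)
6 + F(6)*0 = 6 + (√(-5 + 6)/4)*0 = 6 + (√1/4)*0 = 6 + ((¼)*1)*0 = 6 + (¼)*0 = 6 + 0 = 6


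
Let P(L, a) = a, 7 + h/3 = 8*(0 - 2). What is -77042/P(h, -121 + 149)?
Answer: -5503/2 ≈ -2751.5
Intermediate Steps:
h = -69 (h = -21 + 3*(8*(0 - 2)) = -21 + 3*(8*(-2)) = -21 + 3*(-16) = -21 - 48 = -69)
-77042/P(h, -121 + 149) = -77042/(-121 + 149) = -77042/28 = -77042*1/28 = -5503/2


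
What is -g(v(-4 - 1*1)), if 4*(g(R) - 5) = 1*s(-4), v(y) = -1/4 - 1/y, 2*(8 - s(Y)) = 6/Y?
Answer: -115/16 ≈ -7.1875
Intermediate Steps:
s(Y) = 8 - 3/Y
v(y) = -1/4 - 1/y (v(y) = -1*1/4 - 1/y = -1/4 - 1/y)
g(R) = 115/16 (g(R) = 5 + (1*(8 - 3/(-4)))/4 = 5 + (1*(8 - 3*(-1/4)))/4 = 5 + (1*(8 + 3/4))/4 = 5 + (1*(35/4))/4 = 5 + (1/4)*(35/4) = 5 + 35/16 = 115/16)
-g(v(-4 - 1*1)) = -1*115/16 = -115/16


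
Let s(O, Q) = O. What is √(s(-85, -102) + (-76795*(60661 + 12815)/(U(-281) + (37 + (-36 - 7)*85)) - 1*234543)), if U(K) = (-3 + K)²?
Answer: I*√2702923960942/2963 ≈ 554.86*I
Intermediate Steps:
√(s(-85, -102) + (-76795*(60661 + 12815)/(U(-281) + (37 + (-36 - 7)*85)) - 1*234543)) = √(-85 + (-76795*(60661 + 12815)/((-3 - 281)² + (37 + (-36 - 7)*85)) - 1*234543)) = √(-85 + (-76795*73476/((-284)² + (37 - 43*85)) - 234543)) = √(-85 + (-76795*73476/(80656 + (37 - 3655)) - 234543)) = √(-85 + (-76795*73476/(80656 - 3618) - 234543)) = √(-85 + (-76795/(77038*(1/73476)) - 234543)) = √(-85 + (-76795/2963/2826 - 234543)) = √(-85 + (-76795*2826/2963 - 234543)) = √(-85 + (-217022670/2963 - 234543)) = √(-85 - 911973579/2963) = √(-912225434/2963) = I*√2702923960942/2963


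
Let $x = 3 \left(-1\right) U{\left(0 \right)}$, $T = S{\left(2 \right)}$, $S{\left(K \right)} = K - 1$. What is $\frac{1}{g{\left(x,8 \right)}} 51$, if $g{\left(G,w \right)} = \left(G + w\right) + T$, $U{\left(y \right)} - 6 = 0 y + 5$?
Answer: $- \frac{17}{8} \approx -2.125$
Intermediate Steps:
$S{\left(K \right)} = -1 + K$ ($S{\left(K \right)} = K - 1 = -1 + K$)
$T = 1$ ($T = -1 + 2 = 1$)
$U{\left(y \right)} = 11$ ($U{\left(y \right)} = 6 + \left(0 y + 5\right) = 6 + \left(0 + 5\right) = 6 + 5 = 11$)
$x = -33$ ($x = 3 \left(-1\right) 11 = \left(-3\right) 11 = -33$)
$g{\left(G,w \right)} = 1 + G + w$ ($g{\left(G,w \right)} = \left(G + w\right) + 1 = 1 + G + w$)
$\frac{1}{g{\left(x,8 \right)}} 51 = \frac{1}{1 - 33 + 8} \cdot 51 = \frac{1}{-24} \cdot 51 = \left(- \frac{1}{24}\right) 51 = - \frac{17}{8}$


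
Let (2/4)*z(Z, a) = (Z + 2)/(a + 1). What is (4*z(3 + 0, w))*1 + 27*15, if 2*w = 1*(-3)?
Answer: 325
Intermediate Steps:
w = -3/2 (w = (1*(-3))/2 = (½)*(-3) = -3/2 ≈ -1.5000)
z(Z, a) = 2*(2 + Z)/(1 + a) (z(Z, a) = 2*((Z + 2)/(a + 1)) = 2*((2 + Z)/(1 + a)) = 2*(2 + Z)/(1 + a))
(4*z(3 + 0, w))*1 + 27*15 = (4*(2*(2 + (3 + 0))/(1 - 3/2)))*1 + 27*15 = (4*(2*(2 + 3)/(-½)))*1 + 405 = (4*(2*(-2)*5))*1 + 405 = (4*(-20))*1 + 405 = -80*1 + 405 = -80 + 405 = 325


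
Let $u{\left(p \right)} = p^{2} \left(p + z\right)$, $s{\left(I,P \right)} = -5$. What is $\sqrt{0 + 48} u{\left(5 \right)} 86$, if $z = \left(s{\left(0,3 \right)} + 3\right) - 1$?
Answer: $17200 \sqrt{3} \approx 29791.0$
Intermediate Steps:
$z = -3$ ($z = \left(-5 + 3\right) - 1 = -2 - 1 = -3$)
$u{\left(p \right)} = p^{2} \left(-3 + p\right)$ ($u{\left(p \right)} = p^{2} \left(p - 3\right) = p^{2} \left(-3 + p\right)$)
$\sqrt{0 + 48} u{\left(5 \right)} 86 = \sqrt{0 + 48} \cdot 5^{2} \left(-3 + 5\right) 86 = \sqrt{48} \cdot 25 \cdot 2 \cdot 86 = 4 \sqrt{3} \cdot 50 \cdot 86 = 200 \sqrt{3} \cdot 86 = 17200 \sqrt{3}$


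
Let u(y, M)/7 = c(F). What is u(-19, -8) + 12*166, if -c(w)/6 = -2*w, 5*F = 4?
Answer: 10296/5 ≈ 2059.2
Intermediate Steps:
F = ⅘ (F = (⅕)*4 = ⅘ ≈ 0.80000)
c(w) = 12*w (c(w) = -(-12)*w = 12*w)
u(y, M) = 336/5 (u(y, M) = 7*(12*(⅘)) = 7*(48/5) = 336/5)
u(-19, -8) + 12*166 = 336/5 + 12*166 = 336/5 + 1992 = 10296/5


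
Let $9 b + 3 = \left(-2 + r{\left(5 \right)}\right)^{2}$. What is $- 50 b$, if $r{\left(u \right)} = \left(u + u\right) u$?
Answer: $- \frac{38350}{3} \approx -12783.0$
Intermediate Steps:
$r{\left(u \right)} = 2 u^{2}$ ($r{\left(u \right)} = 2 u u = 2 u^{2}$)
$b = \frac{767}{3}$ ($b = - \frac{1}{3} + \frac{\left(-2 + 2 \cdot 5^{2}\right)^{2}}{9} = - \frac{1}{3} + \frac{\left(-2 + 2 \cdot 25\right)^{2}}{9} = - \frac{1}{3} + \frac{\left(-2 + 50\right)^{2}}{9} = - \frac{1}{3} + \frac{48^{2}}{9} = - \frac{1}{3} + \frac{1}{9} \cdot 2304 = - \frac{1}{3} + 256 = \frac{767}{3} \approx 255.67$)
$- 50 b = \left(-50\right) \frac{767}{3} = - \frac{38350}{3}$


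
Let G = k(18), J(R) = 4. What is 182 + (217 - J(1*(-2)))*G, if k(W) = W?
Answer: 4016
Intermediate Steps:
G = 18
182 + (217 - J(1*(-2)))*G = 182 + (217 - 1*4)*18 = 182 + (217 - 4)*18 = 182 + 213*18 = 182 + 3834 = 4016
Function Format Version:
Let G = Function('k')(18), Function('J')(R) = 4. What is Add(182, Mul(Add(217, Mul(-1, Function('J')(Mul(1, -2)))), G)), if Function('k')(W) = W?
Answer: 4016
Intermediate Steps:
G = 18
Add(182, Mul(Add(217, Mul(-1, Function('J')(Mul(1, -2)))), G)) = Add(182, Mul(Add(217, Mul(-1, 4)), 18)) = Add(182, Mul(Add(217, -4), 18)) = Add(182, Mul(213, 18)) = Add(182, 3834) = 4016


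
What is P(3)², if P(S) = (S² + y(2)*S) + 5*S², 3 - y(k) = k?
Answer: 3249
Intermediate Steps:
y(k) = 3 - k
P(S) = S + 6*S² (P(S) = (S² + (3 - 1*2)*S) + 5*S² = (S² + (3 - 2)*S) + 5*S² = (S² + 1*S) + 5*S² = (S² + S) + 5*S² = (S + S²) + 5*S² = S + 6*S²)
P(3)² = (3*(1 + 6*3))² = (3*(1 + 18))² = (3*19)² = 57² = 3249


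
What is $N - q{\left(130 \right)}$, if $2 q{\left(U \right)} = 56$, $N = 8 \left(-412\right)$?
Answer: $-3324$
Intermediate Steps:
$N = -3296$
$q{\left(U \right)} = 28$ ($q{\left(U \right)} = \frac{1}{2} \cdot 56 = 28$)
$N - q{\left(130 \right)} = -3296 - 28 = -3324$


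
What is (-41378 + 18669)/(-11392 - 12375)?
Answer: 22709/23767 ≈ 0.95548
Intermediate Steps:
(-41378 + 18669)/(-11392 - 12375) = -22709/(-23767) = -22709*(-1/23767) = 22709/23767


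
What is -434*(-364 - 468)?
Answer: 361088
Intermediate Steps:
-434*(-364 - 468) = -434*(-832) = 361088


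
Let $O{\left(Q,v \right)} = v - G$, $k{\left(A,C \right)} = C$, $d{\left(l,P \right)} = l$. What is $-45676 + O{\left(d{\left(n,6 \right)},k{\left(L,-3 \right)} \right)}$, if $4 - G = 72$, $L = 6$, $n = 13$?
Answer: $-45611$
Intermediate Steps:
$G = -68$ ($G = 4 - 72 = -68$)
$O{\left(Q,v \right)} = 68 + v$ ($O{\left(Q,v \right)} = v - -68 = v + 68 = 68 + v$)
$-45676 + O{\left(d{\left(n,6 \right)},k{\left(L,-3 \right)} \right)} = -45676 + \left(68 - 3\right) = -45676 + 65 = -45611$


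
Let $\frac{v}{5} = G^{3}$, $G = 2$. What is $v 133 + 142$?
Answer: $5462$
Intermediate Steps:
$v = 40$ ($v = 5 \cdot 2^{3} = 5 \cdot 8 = 40$)
$v 133 + 142 = 40 \cdot 133 + 142 = 5320 + 142 = 5462$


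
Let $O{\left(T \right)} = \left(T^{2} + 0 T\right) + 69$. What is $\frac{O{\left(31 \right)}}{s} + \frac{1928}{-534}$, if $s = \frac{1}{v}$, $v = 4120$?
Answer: $\frac{1133040236}{267} \approx 4.2436 \cdot 10^{6}$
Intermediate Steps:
$O{\left(T \right)} = 69 + T^{2}$ ($O{\left(T \right)} = \left(T^{2} + 0\right) + 69 = T^{2} + 69 = 69 + T^{2}$)
$s = \frac{1}{4120} \approx 0.00024272$
$\frac{O{\left(31 \right)}}{s} + \frac{1928}{-534} = \left(69 + 31^{2}\right) \frac{1}{\frac{1}{4120}} + \frac{1928}{-534} = \left(69 + 961\right) 4120 + 1928 \left(- \frac{1}{534}\right) = 1030 \cdot 4120 - \frac{964}{267} = 4243600 - \frac{964}{267} = \frac{1133040236}{267}$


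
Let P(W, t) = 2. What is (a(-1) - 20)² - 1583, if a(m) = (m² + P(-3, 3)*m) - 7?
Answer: -799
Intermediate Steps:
a(m) = -7 + m² + 2*m (a(m) = (m² + 2*m) - 7 = -7 + m² + 2*m)
(a(-1) - 20)² - 1583 = ((-7 + (-1)² + 2*(-1)) - 20)² - 1583 = ((-7 + 1 - 2) - 20)² - 1*1583 = (-8 - 20)² - 1583 = (-28)² - 1583 = 784 - 1583 = -799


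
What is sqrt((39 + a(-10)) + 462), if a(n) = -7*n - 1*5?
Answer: sqrt(566) ≈ 23.791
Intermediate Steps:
a(n) = -5 - 7*n (a(n) = -7*n - 5 = -5 - 7*n)
sqrt((39 + a(-10)) + 462) = sqrt((39 + (-5 - 7*(-10))) + 462) = sqrt((39 + (-5 + 70)) + 462) = sqrt((39 + 65) + 462) = sqrt(104 + 462) = sqrt(566)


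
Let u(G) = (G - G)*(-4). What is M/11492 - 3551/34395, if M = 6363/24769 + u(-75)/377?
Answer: -1010556775363/9790376744460 ≈ -0.10322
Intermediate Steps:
u(G) = 0 (u(G) = 0*(-4) = 0)
M = 6363/24769 (M = 6363/24769 + 0/377 = 6363*(1/24769) + 0*(1/377) = 6363/24769 + 0 = 6363/24769 ≈ 0.25689)
M/11492 - 3551/34395 = (6363/24769)/11492 - 3551/34395 = (6363/24769)*(1/11492) - 3551*1/34395 = 6363/284645348 - 3551/34395 = -1010556775363/9790376744460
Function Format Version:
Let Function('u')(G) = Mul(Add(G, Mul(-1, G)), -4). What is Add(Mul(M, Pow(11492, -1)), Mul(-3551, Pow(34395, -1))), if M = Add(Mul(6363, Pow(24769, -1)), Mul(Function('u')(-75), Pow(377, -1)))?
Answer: Rational(-1010556775363, 9790376744460) ≈ -0.10322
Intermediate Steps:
Function('u')(G) = 0 (Function('u')(G) = Mul(0, -4) = 0)
M = Rational(6363, 24769) (M = Add(Mul(6363, Pow(24769, -1)), Mul(0, Pow(377, -1))) = Add(Mul(6363, Rational(1, 24769)), Mul(0, Rational(1, 377))) = Add(Rational(6363, 24769), 0) = Rational(6363, 24769) ≈ 0.25689)
Add(Mul(M, Pow(11492, -1)), Mul(-3551, Pow(34395, -1))) = Add(Mul(Rational(6363, 24769), Pow(11492, -1)), Mul(-3551, Pow(34395, -1))) = Add(Mul(Rational(6363, 24769), Rational(1, 11492)), Mul(-3551, Rational(1, 34395))) = Add(Rational(6363, 284645348), Rational(-3551, 34395)) = Rational(-1010556775363, 9790376744460)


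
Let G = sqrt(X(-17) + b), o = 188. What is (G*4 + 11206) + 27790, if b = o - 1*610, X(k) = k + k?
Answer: 38996 + 8*I*sqrt(114) ≈ 38996.0 + 85.417*I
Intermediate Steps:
X(k) = 2*k
b = -422 (b = 188 - 1*610 = 188 - 610 = -422)
G = 2*I*sqrt(114) (G = sqrt(2*(-17) - 422) = sqrt(-34 - 422) = sqrt(-456) = 2*I*sqrt(114) ≈ 21.354*I)
(G*4 + 11206) + 27790 = ((2*I*sqrt(114))*4 + 11206) + 27790 = (8*I*sqrt(114) + 11206) + 27790 = (11206 + 8*I*sqrt(114)) + 27790 = 38996 + 8*I*sqrt(114)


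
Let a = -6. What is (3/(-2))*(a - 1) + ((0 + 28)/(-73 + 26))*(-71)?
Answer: 4963/94 ≈ 52.798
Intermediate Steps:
(3/(-2))*(a - 1) + ((0 + 28)/(-73 + 26))*(-71) = (3/(-2))*(-6 - 1) + ((0 + 28)/(-73 + 26))*(-71) = (3*(-1/2))*(-7) + (28/(-47))*(-71) = -3/2*(-7) + (28*(-1/47))*(-71) = 21/2 - 28/47*(-71) = 21/2 + 1988/47 = 4963/94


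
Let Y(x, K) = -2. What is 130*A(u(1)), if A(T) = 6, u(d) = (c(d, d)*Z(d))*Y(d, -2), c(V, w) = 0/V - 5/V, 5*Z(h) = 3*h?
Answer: 780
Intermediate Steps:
Z(h) = 3*h/5 (Z(h) = (3*h)/5 = 3*h/5)
c(V, w) = -5/V (c(V, w) = 0 - 5/V = -5/V)
u(d) = 6 (u(d) = ((-5/d)*(3*d/5))*(-2) = -3*(-2) = 6)
130*A(u(1)) = 130*6 = 780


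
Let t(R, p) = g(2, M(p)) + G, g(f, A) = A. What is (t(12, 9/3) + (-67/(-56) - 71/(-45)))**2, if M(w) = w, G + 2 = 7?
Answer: 737176801/6350400 ≈ 116.08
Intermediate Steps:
G = 5 (G = -2 + 7 = 5)
t(R, p) = 5 + p (t(R, p) = p + 5 = 5 + p)
(t(12, 9/3) + (-67/(-56) - 71/(-45)))**2 = ((5 + 9/3) + (-67/(-56) - 71/(-45)))**2 = ((5 + 9*(1/3)) + (-67*(-1/56) - 71*(-1/45)))**2 = ((5 + 3) + (67/56 + 71/45))**2 = (8 + 6991/2520)**2 = (27151/2520)**2 = 737176801/6350400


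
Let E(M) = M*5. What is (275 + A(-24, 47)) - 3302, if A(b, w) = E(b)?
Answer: -3147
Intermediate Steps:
E(M) = 5*M
A(b, w) = 5*b
(275 + A(-24, 47)) - 3302 = (275 + 5*(-24)) - 3302 = (275 - 120) - 3302 = 155 - 3302 = -3147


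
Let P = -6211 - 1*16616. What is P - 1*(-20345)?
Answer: -2482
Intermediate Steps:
P = -22827 (P = -6211 - 16616 = -22827)
P - 1*(-20345) = -22827 - 1*(-20345) = -22827 + 20345 = -2482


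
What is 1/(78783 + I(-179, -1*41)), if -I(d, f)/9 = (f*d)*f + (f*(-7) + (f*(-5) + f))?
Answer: 1/2782815 ≈ 3.5935e-7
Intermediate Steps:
I(d, f) = 99*f - 9*d*f**2 (I(d, f) = -9*((f*d)*f + (f*(-7) + (f*(-5) + f))) = -9*((d*f)*f + (-7*f + (-5*f + f))) = -9*(d*f**2 + (-7*f - 4*f)) = -9*(d*f**2 - 11*f) = -9*(-11*f + d*f**2) = 99*f - 9*d*f**2)
1/(78783 + I(-179, -1*41)) = 1/(78783 + 9*(-1*41)*(11 - 1*(-179)*(-1*41))) = 1/(78783 + 9*(-41)*(11 - 1*(-179)*(-41))) = 1/(78783 + 9*(-41)*(11 - 7339)) = 1/(78783 + 9*(-41)*(-7328)) = 1/(78783 + 2704032) = 1/2782815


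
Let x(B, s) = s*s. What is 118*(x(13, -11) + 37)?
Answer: 18644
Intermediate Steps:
x(B, s) = s²
118*(x(13, -11) + 37) = 118*((-11)² + 37) = 118*(121 + 37) = 118*158 = 18644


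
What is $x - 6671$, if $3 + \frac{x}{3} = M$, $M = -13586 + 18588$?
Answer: $8326$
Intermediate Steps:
$M = 5002$
$x = 14997$ ($x = -9 + 3 \cdot 5002 = -9 + 15006 = 14997$)
$x - 6671 = 14997 - 6671 = 8326$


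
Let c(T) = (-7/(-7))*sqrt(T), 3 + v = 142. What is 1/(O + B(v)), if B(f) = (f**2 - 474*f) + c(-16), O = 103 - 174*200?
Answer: -40631/3301756330 - I/1650878165 ≈ -1.2306e-5 - 6.0574e-10*I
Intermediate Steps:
v = 139 (v = -3 + 142 = 139)
c(T) = sqrt(T) (c(T) = (-7*(-1/7))*sqrt(T) = 1*sqrt(T) = sqrt(T))
O = -34697 (O = 103 - 34800 = -34697)
B(f) = f**2 - 474*f + 4*I (B(f) = (f**2 - 474*f) + sqrt(-16) = (f**2 - 474*f) + 4*I = f**2 - 474*f + 4*I)
1/(O + B(v)) = 1/(-34697 + (139**2 - 474*139 + 4*I)) = 1/(-34697 + (19321 - 65886 + 4*I)) = 1/(-34697 + (-46565 + 4*I)) = 1/(-81262 + 4*I) = (-81262 - 4*I)/6603512660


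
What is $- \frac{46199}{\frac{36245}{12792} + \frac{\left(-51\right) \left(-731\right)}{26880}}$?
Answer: $- \frac{661894920960}{60465173} \approx -10947.0$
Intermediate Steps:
$- \frac{46199}{\frac{36245}{12792} + \frac{\left(-51\right) \left(-731\right)}{26880}} = - \frac{46199}{36245 \cdot \frac{1}{12792} + 37281 \cdot \frac{1}{26880}} = - \frac{46199}{\frac{36245}{12792} + \frac{12427}{8960}} = - \frac{46199}{\frac{60465173}{14327040}} = \left(-46199\right) \frac{14327040}{60465173} = - \frac{661894920960}{60465173}$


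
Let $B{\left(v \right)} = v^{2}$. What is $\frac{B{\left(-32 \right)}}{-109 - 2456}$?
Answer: $- \frac{1024}{2565} \approx -0.39922$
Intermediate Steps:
$\frac{B{\left(-32 \right)}}{-109 - 2456} = \frac{\left(-32\right)^{2}}{-109 - 2456} = \frac{1}{-2565} \cdot 1024 = \left(- \frac{1}{2565}\right) 1024 = - \frac{1024}{2565}$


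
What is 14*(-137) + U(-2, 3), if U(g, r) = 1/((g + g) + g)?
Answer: -11509/6 ≈ -1918.2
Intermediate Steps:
U(g, r) = 1/(3*g) (U(g, r) = 1/(2*g + g) = 1/(3*g))
14*(-137) + U(-2, 3) = 14*(-137) + (⅓)/(-2) = -1918 + (⅓)*(-½) = -1918 - ⅙ = -11509/6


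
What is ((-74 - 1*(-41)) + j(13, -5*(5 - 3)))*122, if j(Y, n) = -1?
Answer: -4148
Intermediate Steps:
((-74 - 1*(-41)) + j(13, -5*(5 - 3)))*122 = ((-74 - 1*(-41)) - 1)*122 = ((-74 + 41) - 1)*122 = (-33 - 1)*122 = -34*122 = -4148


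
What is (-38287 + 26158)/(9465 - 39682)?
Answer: 12129/30217 ≈ 0.40140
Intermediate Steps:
(-38287 + 26158)/(9465 - 39682) = -12129/(-30217) = -12129*(-1/30217) = 12129/30217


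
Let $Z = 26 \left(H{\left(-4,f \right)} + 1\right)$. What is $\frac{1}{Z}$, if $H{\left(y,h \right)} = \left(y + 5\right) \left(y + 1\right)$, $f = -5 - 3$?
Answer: $- \frac{1}{52} \approx -0.019231$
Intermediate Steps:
$f = -8$ ($f = -5 - 3 = -8$)
$H{\left(y,h \right)} = \left(1 + y\right) \left(5 + y\right)$ ($H{\left(y,h \right)} = \left(5 + y\right) \left(1 + y\right) = \left(1 + y\right) \left(5 + y\right)$)
$Z = -52$ ($Z = 26 \left(\left(5 + \left(-4\right)^{2} + 6 \left(-4\right)\right) + 1\right) = 26 \left(\left(5 + 16 - 24\right) + 1\right) = 26 \left(-3 + 1\right) = 26 \left(-2\right) = -52$)
$\frac{1}{Z} = \frac{1}{-52} = - \frac{1}{52}$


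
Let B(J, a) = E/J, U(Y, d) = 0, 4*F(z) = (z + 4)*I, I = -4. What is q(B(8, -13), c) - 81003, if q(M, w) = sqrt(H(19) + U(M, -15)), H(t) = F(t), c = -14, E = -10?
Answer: -81003 + I*sqrt(23) ≈ -81003.0 + 4.7958*I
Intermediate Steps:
F(z) = -4 - z (F(z) = ((z + 4)*(-4))/4 = ((4 + z)*(-4))/4 = (-16 - 4*z)/4 = -4 - z)
H(t) = -4 - t
B(J, a) = -10/J
q(M, w) = I*sqrt(23) (q(M, w) = sqrt((-4 - 1*19) + 0) = sqrt((-4 - 19) + 0) = sqrt(-23 + 0) = sqrt(-23) = I*sqrt(23))
q(B(8, -13), c) - 81003 = I*sqrt(23) - 81003 = -81003 + I*sqrt(23)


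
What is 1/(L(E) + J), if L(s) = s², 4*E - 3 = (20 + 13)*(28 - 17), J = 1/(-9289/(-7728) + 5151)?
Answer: 22752124/190486474575 ≈ 0.00011944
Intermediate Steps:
J = 1104/5688031 (J = 1/(-9289*(-1/7728) + 5151) = 1/(1327/1104 + 5151) = 1/(5688031/1104) = 1104/5688031 ≈ 0.00019409)
E = 183/2 (E = ¾ + ((20 + 13)*(28 - 17))/4 = ¾ + (33*11)/4 = ¾ + (¼)*363 = ¾ + 363/4 = 183/2 ≈ 91.500)
1/(L(E) + J) = 1/((183/2)² + 1104/5688031) = 1/(33489/4 + 1104/5688031) = 1/(190486474575/22752124) = 22752124/190486474575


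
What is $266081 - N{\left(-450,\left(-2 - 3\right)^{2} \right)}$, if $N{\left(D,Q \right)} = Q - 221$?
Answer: $266277$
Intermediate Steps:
$N{\left(D,Q \right)} = -221 + Q$ ($N{\left(D,Q \right)} = Q - 221 = -221 + Q$)
$266081 - N{\left(-450,\left(-2 - 3\right)^{2} \right)} = 266081 - \left(-221 + \left(-2 - 3\right)^{2}\right) = 266081 - \left(-221 + \left(-5\right)^{2}\right) = 266081 - \left(-221 + 25\right) = 266081 - -196 = 266081 + 196 = 266277$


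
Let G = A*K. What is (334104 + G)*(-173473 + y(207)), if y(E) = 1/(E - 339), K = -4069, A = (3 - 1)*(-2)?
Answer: -2005788589015/33 ≈ -6.0781e+10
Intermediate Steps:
A = -4 (A = 2*(-2) = -4)
y(E) = 1/(-339 + E)
G = 16276 (G = -4*(-4069) = 16276)
(334104 + G)*(-173473 + y(207)) = (334104 + 16276)*(-173473 + 1/(-339 + 207)) = 350380*(-173473 + 1/(-132)) = 350380*(-173473 - 1/132) = 350380*(-22898437/132) = -2005788589015/33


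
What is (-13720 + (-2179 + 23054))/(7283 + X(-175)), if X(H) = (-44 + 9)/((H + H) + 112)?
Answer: 243270/247627 ≈ 0.98240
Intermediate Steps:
X(H) = -35/(112 + 2*H) (X(H) = -35/(2*H + 112) = -35/(112 + 2*H))
(-13720 + (-2179 + 23054))/(7283 + X(-175)) = (-13720 + (-2179 + 23054))/(7283 - 35/(112 + 2*(-175))) = (-13720 + 20875)/(7283 - 35/(112 - 350)) = 7155/(7283 - 35/(-238)) = 7155/(7283 - 35*(-1/238)) = 7155/(7283 + 5/34) = 7155/(247627/34) = 7155*(34/247627) = 243270/247627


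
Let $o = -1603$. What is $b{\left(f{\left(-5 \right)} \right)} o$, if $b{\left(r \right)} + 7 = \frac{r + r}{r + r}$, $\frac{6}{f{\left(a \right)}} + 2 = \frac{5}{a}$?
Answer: $9618$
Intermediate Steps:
$f{\left(a \right)} = \frac{6}{-2 + \frac{5}{a}}$
$b{\left(r \right)} = -6$ ($b{\left(r \right)} = -7 + \frac{r + r}{r + r} = -7 + \frac{2 r}{2 r} = -7 + 2 r \frac{1}{2 r} = -7 + 1 = -6$)
$b{\left(f{\left(-5 \right)} \right)} o = \left(-6\right) \left(-1603\right) = 9618$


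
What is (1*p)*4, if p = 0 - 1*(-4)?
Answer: 16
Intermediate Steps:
p = 4 (p = 0 + 4 = 4)
(1*p)*4 = (1*4)*4 = 4*4 = 16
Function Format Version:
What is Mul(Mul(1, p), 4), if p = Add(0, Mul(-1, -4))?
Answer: 16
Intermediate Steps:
p = 4 (p = Add(0, 4) = 4)
Mul(Mul(1, p), 4) = Mul(Mul(1, 4), 4) = Mul(4, 4) = 16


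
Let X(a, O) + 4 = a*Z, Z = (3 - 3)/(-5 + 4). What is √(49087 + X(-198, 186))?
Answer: √49083 ≈ 221.55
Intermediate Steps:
Z = 0 (Z = 0/(-1) = 0*(-1) = 0)
X(a, O) = -4 (X(a, O) = -4 + a*0 = -4 + 0 = -4)
√(49087 + X(-198, 186)) = √(49087 - 4) = √49083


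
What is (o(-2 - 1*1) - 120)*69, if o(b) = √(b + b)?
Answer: -8280 + 69*I*√6 ≈ -8280.0 + 169.01*I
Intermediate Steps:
o(b) = √2*√b (o(b) = √(2*b) = √2*√b)
(o(-2 - 1*1) - 120)*69 = (√2*√(-2 - 1*1) - 120)*69 = (√2*√(-2 - 1) - 120)*69 = (√2*√(-3) - 120)*69 = (√2*(I*√3) - 120)*69 = (I*√6 - 120)*69 = (-120 + I*√6)*69 = -8280 + 69*I*√6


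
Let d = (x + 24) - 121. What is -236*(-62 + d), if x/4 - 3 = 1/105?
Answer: 3641716/105 ≈ 34683.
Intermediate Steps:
x = 1264/105 (x = 12 + 4/105 = 1264/105 ≈ 12.038)
d = -8921/105 (d = (1264/105 + 24) - 121 = 3784/105 - 121 = -8921/105 ≈ -84.962)
-236*(-62 + d) = -236*(-62 - 8921/105) = -236*(-15431/105) = 3641716/105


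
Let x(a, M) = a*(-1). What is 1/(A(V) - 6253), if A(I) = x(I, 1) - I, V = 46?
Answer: -1/6345 ≈ -0.00015760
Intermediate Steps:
x(a, M) = -a
A(I) = -2*I (A(I) = -I - I = -2*I)
1/(A(V) - 6253) = 1/(-2*46 - 6253) = 1/(-92 - 6253) = 1/(-6345) = -1/6345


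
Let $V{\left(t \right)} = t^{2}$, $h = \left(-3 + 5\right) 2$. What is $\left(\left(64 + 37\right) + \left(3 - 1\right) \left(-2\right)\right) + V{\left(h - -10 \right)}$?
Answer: $293$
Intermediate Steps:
$h = 4$ ($h = 2 \cdot 2 = 4$)
$\left(\left(64 + 37\right) + \left(3 - 1\right) \left(-2\right)\right) + V{\left(h - -10 \right)} = \left(\left(64 + 37\right) + \left(3 - 1\right) \left(-2\right)\right) + \left(4 - -10\right)^{2} = \left(101 + 2 \left(-2\right)\right) + \left(4 + 10\right)^{2} = \left(101 - 4\right) + 14^{2} = 97 + 196 = 293$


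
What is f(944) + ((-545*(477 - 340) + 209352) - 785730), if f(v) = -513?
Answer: -651556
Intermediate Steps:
f(944) + ((-545*(477 - 340) + 209352) - 785730) = -513 + ((-545*(477 - 340) + 209352) - 785730) = -513 + ((-545*137 + 209352) - 785730) = -513 + ((-74665 + 209352) - 785730) = -513 + (134687 - 785730) = -513 - 651043 = -651556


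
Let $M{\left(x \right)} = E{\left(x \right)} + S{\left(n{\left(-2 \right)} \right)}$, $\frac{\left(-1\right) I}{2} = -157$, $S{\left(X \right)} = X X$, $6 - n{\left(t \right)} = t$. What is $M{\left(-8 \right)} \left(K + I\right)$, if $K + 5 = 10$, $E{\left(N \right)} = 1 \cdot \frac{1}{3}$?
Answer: $\frac{61567}{3} \approx 20522.0$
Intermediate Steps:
$n{\left(t \right)} = 6 - t$
$E{\left(N \right)} = \frac{1}{3}$ ($E{\left(N \right)} = 1 \cdot \frac{1}{3} = \frac{1}{3}$)
$S{\left(X \right)} = X^{2}$
$I = 314$ ($I = \left(-2\right) \left(-157\right) = 314$)
$K = 5$ ($K = -5 + 10 = 5$)
$M{\left(x \right)} = \frac{193}{3}$ ($M{\left(x \right)} = \frac{1}{3} + \left(6 - -2\right)^{2} = \frac{1}{3} + \left(6 + 2\right)^{2} = \frac{1}{3} + 8^{2} = \frac{1}{3} + 64 = \frac{193}{3}$)
$M{\left(-8 \right)} \left(K + I\right) = \frac{193 \left(5 + 314\right)}{3} = \frac{193}{3} \cdot 319 = \frac{61567}{3}$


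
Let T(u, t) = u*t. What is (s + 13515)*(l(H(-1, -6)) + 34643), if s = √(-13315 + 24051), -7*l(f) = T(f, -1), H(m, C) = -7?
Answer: 468186630 + 138568*√671 ≈ 4.7178e+8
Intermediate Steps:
T(u, t) = t*u
l(f) = f/7 (l(f) = -(-1)*f/7 = f/7)
s = 4*√671 (s = √10736 = 4*√671 ≈ 103.61)
(s + 13515)*(l(H(-1, -6)) + 34643) = (4*√671 + 13515)*((⅐)*(-7) + 34643) = (13515 + 4*√671)*(-1 + 34643) = (13515 + 4*√671)*34642 = 468186630 + 138568*√671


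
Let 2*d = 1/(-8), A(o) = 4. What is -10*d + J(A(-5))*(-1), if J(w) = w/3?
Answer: -17/24 ≈ -0.70833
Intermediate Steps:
d = -1/16 (d = (½)/(-8) = (½)*(-⅛) = -1/16 ≈ -0.062500)
J(w) = w/3
-10*d + J(A(-5))*(-1) = -10*(-1/16) + ((⅓)*4)*(-1) = 5/8 + (4/3)*(-1) = 5/8 - 4/3 = -17/24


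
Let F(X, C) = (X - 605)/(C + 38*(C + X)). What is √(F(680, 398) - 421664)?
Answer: I*√721389111611066/41362 ≈ 649.36*I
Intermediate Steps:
F(X, C) = (-605 + X)/(38*X + 39*C) (F(X, C) = (-605 + X)/(C + (38*C + 38*X)) = (-605 + X)/(38*X + 39*C))
√(F(680, 398) - 421664) = √((-605 + 680)/(38*680 + 39*398) - 421664) = √(75/(25840 + 15522) - 421664) = √(75/41362 - 421664) = √(-17440866293/41362) = I*√721389111611066/41362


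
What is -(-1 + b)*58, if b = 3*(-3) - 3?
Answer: 754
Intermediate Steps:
b = -12 (b = -9 - 3 = -12)
-(-1 + b)*58 = -(-1 - 12)*58 = -(-13)*58 = -1*(-754) = 754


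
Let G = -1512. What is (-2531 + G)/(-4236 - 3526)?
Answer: 4043/7762 ≈ 0.52087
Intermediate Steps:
(-2531 + G)/(-4236 - 3526) = (-2531 - 1512)/(-4236 - 3526) = -4043/(-7762) = -4043*(-1/7762) = 4043/7762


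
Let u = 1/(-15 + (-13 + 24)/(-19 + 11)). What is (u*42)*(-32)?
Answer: 10752/131 ≈ 82.076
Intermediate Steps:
u = -8/131 (u = 1/(-15 + 11/(-8)) = 1/(-15 + 11*(-⅛)) = 1/(-15 - 11/8) = 1/(-131/8) = -8/131 ≈ -0.061069)
(u*42)*(-32) = -8/131*42*(-32) = -336/131*(-32) = 10752/131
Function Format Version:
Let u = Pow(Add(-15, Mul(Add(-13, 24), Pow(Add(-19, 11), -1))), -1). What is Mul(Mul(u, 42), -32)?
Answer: Rational(10752, 131) ≈ 82.076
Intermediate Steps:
u = Rational(-8, 131) (u = Pow(Add(-15, Mul(11, Pow(-8, -1))), -1) = Pow(Add(-15, Mul(11, Rational(-1, 8))), -1) = Pow(Add(-15, Rational(-11, 8)), -1) = Pow(Rational(-131, 8), -1) = Rational(-8, 131) ≈ -0.061069)
Mul(Mul(u, 42), -32) = Mul(Mul(Rational(-8, 131), 42), -32) = Mul(Rational(-336, 131), -32) = Rational(10752, 131)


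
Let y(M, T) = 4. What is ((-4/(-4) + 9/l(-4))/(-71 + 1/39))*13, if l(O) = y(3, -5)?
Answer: -6591/11072 ≈ -0.59529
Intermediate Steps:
l(O) = 4
((-4/(-4) + 9/l(-4))/(-71 + 1/39))*13 = ((-4/(-4) + 9/4)/(-71 + 1/39))*13 = ((-4*(-1/4) + 9*(1/4))/(-71 + 1/39))*13 = ((1 + 9/4)/(-2768/39))*13 = -39/2768*13/4*13 = -507/11072*13 = -6591/11072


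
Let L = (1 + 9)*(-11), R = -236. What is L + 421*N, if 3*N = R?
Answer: -99686/3 ≈ -33229.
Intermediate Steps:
N = -236/3 (N = (⅓)*(-236) = -236/3 ≈ -78.667)
L = -110 (L = 10*(-11) = -110)
L + 421*N = -110 + 421*(-236/3) = -110 - 99356/3 = -99686/3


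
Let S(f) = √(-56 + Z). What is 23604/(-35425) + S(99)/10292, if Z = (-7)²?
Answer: -23604/35425 + I*√7/10292 ≈ -0.66631 + 0.00025707*I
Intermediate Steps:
Z = 49
S(f) = I*√7 (S(f) = √(-56 + 49) = √(-7) = I*√7)
23604/(-35425) + S(99)/10292 = 23604/(-35425) + (I*√7)/10292 = 23604*(-1/35425) + (I*√7)*(1/10292) = -23604/35425 + I*√7/10292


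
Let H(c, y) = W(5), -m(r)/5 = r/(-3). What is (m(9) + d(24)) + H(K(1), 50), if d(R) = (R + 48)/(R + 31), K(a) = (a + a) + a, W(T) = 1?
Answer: 952/55 ≈ 17.309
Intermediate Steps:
m(r) = 5*r/3 (m(r) = -5*r/(-3) = -5*r*(-1)/3 = -(-5)*r/3 = 5*r/3)
K(a) = 3*a (K(a) = 2*a + a = 3*a)
H(c, y) = 1
d(R) = (48 + R)/(31 + R)
(m(9) + d(24)) + H(K(1), 50) = ((5/3)*9 + (48 + 24)/(31 + 24)) + 1 = (15 + 72/55) + 1 = 897/55 + 1 = 952/55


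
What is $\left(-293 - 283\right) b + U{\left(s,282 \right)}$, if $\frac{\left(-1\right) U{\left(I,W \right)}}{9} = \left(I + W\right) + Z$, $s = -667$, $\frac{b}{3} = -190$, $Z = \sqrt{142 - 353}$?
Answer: $331785 - 9 i \sqrt{211} \approx 3.3179 \cdot 10^{5} - 130.73 i$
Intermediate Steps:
$Z = i \sqrt{211}$ ($Z = \sqrt{-211} = i \sqrt{211} \approx 14.526 i$)
$b = -570$ ($b = 3 \left(-190\right) = -570$)
$U{\left(I,W \right)} = - 9 I - 9 W - 9 i \sqrt{211}$ ($U{\left(I,W \right)} = - 9 \left(\left(I + W\right) + i \sqrt{211}\right) = - 9 \left(I + W + i \sqrt{211}\right) = - 9 I - 9 W - 9 i \sqrt{211}$)
$\left(-293 - 283\right) b + U{\left(s,282 \right)} = \left(-293 - 283\right) \left(-570\right) - \left(-3465 + 9 i \sqrt{211}\right) = \left(-576\right) \left(-570\right) - \left(-3465 + 9 i \sqrt{211}\right) = 328320 + \left(3465 - 9 i \sqrt{211}\right) = 331785 - 9 i \sqrt{211}$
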